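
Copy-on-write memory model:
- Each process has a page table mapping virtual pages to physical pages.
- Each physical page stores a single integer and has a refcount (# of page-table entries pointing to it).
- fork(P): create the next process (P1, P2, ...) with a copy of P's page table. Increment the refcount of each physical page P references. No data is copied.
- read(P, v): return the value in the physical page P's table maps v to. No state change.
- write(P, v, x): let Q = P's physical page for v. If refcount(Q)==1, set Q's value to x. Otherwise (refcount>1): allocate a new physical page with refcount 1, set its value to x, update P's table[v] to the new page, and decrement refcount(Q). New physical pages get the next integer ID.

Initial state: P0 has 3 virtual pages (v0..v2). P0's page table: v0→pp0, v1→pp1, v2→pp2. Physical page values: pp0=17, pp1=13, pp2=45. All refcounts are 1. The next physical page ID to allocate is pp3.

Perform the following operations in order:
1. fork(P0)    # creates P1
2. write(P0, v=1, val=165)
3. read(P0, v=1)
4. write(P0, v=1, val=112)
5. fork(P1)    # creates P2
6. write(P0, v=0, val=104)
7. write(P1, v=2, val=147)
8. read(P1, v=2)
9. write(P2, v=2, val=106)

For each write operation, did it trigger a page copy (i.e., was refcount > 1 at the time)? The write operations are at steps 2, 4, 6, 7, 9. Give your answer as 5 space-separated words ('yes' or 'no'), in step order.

Op 1: fork(P0) -> P1. 3 ppages; refcounts: pp0:2 pp1:2 pp2:2
Op 2: write(P0, v1, 165). refcount(pp1)=2>1 -> COPY to pp3. 4 ppages; refcounts: pp0:2 pp1:1 pp2:2 pp3:1
Op 3: read(P0, v1) -> 165. No state change.
Op 4: write(P0, v1, 112). refcount(pp3)=1 -> write in place. 4 ppages; refcounts: pp0:2 pp1:1 pp2:2 pp3:1
Op 5: fork(P1) -> P2. 4 ppages; refcounts: pp0:3 pp1:2 pp2:3 pp3:1
Op 6: write(P0, v0, 104). refcount(pp0)=3>1 -> COPY to pp4. 5 ppages; refcounts: pp0:2 pp1:2 pp2:3 pp3:1 pp4:1
Op 7: write(P1, v2, 147). refcount(pp2)=3>1 -> COPY to pp5. 6 ppages; refcounts: pp0:2 pp1:2 pp2:2 pp3:1 pp4:1 pp5:1
Op 8: read(P1, v2) -> 147. No state change.
Op 9: write(P2, v2, 106). refcount(pp2)=2>1 -> COPY to pp6. 7 ppages; refcounts: pp0:2 pp1:2 pp2:1 pp3:1 pp4:1 pp5:1 pp6:1

yes no yes yes yes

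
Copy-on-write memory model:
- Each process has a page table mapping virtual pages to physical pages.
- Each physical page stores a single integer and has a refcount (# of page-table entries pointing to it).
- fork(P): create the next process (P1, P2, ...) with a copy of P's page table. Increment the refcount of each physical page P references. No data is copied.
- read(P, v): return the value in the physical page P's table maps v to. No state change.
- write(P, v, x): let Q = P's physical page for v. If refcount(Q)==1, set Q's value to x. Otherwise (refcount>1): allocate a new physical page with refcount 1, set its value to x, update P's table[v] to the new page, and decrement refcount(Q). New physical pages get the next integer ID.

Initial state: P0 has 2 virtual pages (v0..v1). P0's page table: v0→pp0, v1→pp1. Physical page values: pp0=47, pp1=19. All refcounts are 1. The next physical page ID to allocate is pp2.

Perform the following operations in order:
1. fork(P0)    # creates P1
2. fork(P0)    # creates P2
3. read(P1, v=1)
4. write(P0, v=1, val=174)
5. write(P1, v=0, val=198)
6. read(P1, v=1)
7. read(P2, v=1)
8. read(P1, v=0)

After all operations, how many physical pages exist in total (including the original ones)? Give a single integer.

Op 1: fork(P0) -> P1. 2 ppages; refcounts: pp0:2 pp1:2
Op 2: fork(P0) -> P2. 2 ppages; refcounts: pp0:3 pp1:3
Op 3: read(P1, v1) -> 19. No state change.
Op 4: write(P0, v1, 174). refcount(pp1)=3>1 -> COPY to pp2. 3 ppages; refcounts: pp0:3 pp1:2 pp2:1
Op 5: write(P1, v0, 198). refcount(pp0)=3>1 -> COPY to pp3. 4 ppages; refcounts: pp0:2 pp1:2 pp2:1 pp3:1
Op 6: read(P1, v1) -> 19. No state change.
Op 7: read(P2, v1) -> 19. No state change.
Op 8: read(P1, v0) -> 198. No state change.

Answer: 4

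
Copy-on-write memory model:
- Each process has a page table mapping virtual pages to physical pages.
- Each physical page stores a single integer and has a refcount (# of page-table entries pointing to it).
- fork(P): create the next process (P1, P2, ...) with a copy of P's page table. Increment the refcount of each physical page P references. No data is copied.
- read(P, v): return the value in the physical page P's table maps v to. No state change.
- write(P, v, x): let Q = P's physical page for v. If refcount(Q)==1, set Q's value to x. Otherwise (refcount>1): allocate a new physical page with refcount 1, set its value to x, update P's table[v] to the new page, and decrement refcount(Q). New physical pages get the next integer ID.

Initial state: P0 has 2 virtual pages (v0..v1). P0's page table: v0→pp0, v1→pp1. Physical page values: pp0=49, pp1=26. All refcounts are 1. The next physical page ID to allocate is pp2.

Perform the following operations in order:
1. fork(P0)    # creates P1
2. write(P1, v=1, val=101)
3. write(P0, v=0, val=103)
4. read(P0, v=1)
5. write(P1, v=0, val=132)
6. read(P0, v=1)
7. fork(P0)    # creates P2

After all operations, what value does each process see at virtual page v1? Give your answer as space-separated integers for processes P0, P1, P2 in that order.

Op 1: fork(P0) -> P1. 2 ppages; refcounts: pp0:2 pp1:2
Op 2: write(P1, v1, 101). refcount(pp1)=2>1 -> COPY to pp2. 3 ppages; refcounts: pp0:2 pp1:1 pp2:1
Op 3: write(P0, v0, 103). refcount(pp0)=2>1 -> COPY to pp3. 4 ppages; refcounts: pp0:1 pp1:1 pp2:1 pp3:1
Op 4: read(P0, v1) -> 26. No state change.
Op 5: write(P1, v0, 132). refcount(pp0)=1 -> write in place. 4 ppages; refcounts: pp0:1 pp1:1 pp2:1 pp3:1
Op 6: read(P0, v1) -> 26. No state change.
Op 7: fork(P0) -> P2. 4 ppages; refcounts: pp0:1 pp1:2 pp2:1 pp3:2
P0: v1 -> pp1 = 26
P1: v1 -> pp2 = 101
P2: v1 -> pp1 = 26

Answer: 26 101 26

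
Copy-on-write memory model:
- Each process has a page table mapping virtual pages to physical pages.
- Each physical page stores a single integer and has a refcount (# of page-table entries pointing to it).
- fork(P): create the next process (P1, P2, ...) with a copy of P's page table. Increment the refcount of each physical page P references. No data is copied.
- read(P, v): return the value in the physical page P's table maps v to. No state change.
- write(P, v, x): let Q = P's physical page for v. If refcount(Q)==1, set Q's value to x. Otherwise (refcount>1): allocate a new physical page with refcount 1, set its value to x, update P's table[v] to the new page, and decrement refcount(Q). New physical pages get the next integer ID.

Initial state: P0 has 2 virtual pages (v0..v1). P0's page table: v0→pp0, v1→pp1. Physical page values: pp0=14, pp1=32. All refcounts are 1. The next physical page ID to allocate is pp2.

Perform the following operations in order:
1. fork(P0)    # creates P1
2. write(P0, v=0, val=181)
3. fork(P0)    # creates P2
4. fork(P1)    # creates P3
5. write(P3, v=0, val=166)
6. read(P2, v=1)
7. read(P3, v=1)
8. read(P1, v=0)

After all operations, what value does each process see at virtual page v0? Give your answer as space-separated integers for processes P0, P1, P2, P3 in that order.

Answer: 181 14 181 166

Derivation:
Op 1: fork(P0) -> P1. 2 ppages; refcounts: pp0:2 pp1:2
Op 2: write(P0, v0, 181). refcount(pp0)=2>1 -> COPY to pp2. 3 ppages; refcounts: pp0:1 pp1:2 pp2:1
Op 3: fork(P0) -> P2. 3 ppages; refcounts: pp0:1 pp1:3 pp2:2
Op 4: fork(P1) -> P3. 3 ppages; refcounts: pp0:2 pp1:4 pp2:2
Op 5: write(P3, v0, 166). refcount(pp0)=2>1 -> COPY to pp3. 4 ppages; refcounts: pp0:1 pp1:4 pp2:2 pp3:1
Op 6: read(P2, v1) -> 32. No state change.
Op 7: read(P3, v1) -> 32. No state change.
Op 8: read(P1, v0) -> 14. No state change.
P0: v0 -> pp2 = 181
P1: v0 -> pp0 = 14
P2: v0 -> pp2 = 181
P3: v0 -> pp3 = 166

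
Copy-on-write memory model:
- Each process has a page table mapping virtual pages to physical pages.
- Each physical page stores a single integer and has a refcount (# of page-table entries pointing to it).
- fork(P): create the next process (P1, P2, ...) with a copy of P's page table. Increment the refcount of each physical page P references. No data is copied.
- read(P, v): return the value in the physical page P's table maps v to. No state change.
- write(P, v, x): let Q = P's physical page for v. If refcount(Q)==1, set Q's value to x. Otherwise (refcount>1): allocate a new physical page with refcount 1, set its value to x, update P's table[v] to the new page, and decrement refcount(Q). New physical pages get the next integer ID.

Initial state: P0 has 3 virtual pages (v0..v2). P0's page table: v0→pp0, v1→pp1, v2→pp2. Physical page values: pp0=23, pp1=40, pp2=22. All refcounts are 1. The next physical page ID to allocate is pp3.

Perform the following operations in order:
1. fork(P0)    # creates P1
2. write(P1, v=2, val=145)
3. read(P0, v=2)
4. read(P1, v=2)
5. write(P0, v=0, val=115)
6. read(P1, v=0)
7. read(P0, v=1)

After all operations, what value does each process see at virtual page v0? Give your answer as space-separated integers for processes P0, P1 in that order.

Op 1: fork(P0) -> P1. 3 ppages; refcounts: pp0:2 pp1:2 pp2:2
Op 2: write(P1, v2, 145). refcount(pp2)=2>1 -> COPY to pp3. 4 ppages; refcounts: pp0:2 pp1:2 pp2:1 pp3:1
Op 3: read(P0, v2) -> 22. No state change.
Op 4: read(P1, v2) -> 145. No state change.
Op 5: write(P0, v0, 115). refcount(pp0)=2>1 -> COPY to pp4. 5 ppages; refcounts: pp0:1 pp1:2 pp2:1 pp3:1 pp4:1
Op 6: read(P1, v0) -> 23. No state change.
Op 7: read(P0, v1) -> 40. No state change.
P0: v0 -> pp4 = 115
P1: v0 -> pp0 = 23

Answer: 115 23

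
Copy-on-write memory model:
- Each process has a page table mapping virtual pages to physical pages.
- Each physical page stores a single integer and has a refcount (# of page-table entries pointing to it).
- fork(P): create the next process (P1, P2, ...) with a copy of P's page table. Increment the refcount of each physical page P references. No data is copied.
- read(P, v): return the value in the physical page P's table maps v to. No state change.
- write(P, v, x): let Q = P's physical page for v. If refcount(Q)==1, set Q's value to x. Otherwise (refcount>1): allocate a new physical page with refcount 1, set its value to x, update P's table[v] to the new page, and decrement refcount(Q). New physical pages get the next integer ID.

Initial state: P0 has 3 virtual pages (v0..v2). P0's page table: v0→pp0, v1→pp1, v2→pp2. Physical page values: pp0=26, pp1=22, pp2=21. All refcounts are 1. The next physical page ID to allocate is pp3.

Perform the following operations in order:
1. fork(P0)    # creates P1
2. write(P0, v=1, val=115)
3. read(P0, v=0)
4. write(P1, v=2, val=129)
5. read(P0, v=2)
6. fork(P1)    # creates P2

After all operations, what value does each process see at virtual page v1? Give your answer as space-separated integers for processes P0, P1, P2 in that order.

Op 1: fork(P0) -> P1. 3 ppages; refcounts: pp0:2 pp1:2 pp2:2
Op 2: write(P0, v1, 115). refcount(pp1)=2>1 -> COPY to pp3. 4 ppages; refcounts: pp0:2 pp1:1 pp2:2 pp3:1
Op 3: read(P0, v0) -> 26. No state change.
Op 4: write(P1, v2, 129). refcount(pp2)=2>1 -> COPY to pp4. 5 ppages; refcounts: pp0:2 pp1:1 pp2:1 pp3:1 pp4:1
Op 5: read(P0, v2) -> 21. No state change.
Op 6: fork(P1) -> P2. 5 ppages; refcounts: pp0:3 pp1:2 pp2:1 pp3:1 pp4:2
P0: v1 -> pp3 = 115
P1: v1 -> pp1 = 22
P2: v1 -> pp1 = 22

Answer: 115 22 22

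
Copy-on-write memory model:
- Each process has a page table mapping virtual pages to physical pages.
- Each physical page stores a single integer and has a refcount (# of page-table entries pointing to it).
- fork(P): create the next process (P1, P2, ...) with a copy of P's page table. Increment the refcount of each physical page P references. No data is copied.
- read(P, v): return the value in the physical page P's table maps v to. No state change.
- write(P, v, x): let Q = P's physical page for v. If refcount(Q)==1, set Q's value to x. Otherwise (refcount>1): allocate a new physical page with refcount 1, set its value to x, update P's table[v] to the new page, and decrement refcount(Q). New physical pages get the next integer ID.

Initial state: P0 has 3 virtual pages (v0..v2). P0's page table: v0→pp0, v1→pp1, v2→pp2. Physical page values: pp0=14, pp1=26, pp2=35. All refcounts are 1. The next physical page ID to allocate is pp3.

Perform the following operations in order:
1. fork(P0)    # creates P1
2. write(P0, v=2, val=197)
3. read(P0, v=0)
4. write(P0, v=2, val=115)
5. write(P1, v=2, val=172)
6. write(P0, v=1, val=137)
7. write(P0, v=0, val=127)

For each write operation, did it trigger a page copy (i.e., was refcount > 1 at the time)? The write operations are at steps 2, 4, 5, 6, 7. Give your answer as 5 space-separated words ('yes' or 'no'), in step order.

Op 1: fork(P0) -> P1. 3 ppages; refcounts: pp0:2 pp1:2 pp2:2
Op 2: write(P0, v2, 197). refcount(pp2)=2>1 -> COPY to pp3. 4 ppages; refcounts: pp0:2 pp1:2 pp2:1 pp3:1
Op 3: read(P0, v0) -> 14. No state change.
Op 4: write(P0, v2, 115). refcount(pp3)=1 -> write in place. 4 ppages; refcounts: pp0:2 pp1:2 pp2:1 pp3:1
Op 5: write(P1, v2, 172). refcount(pp2)=1 -> write in place. 4 ppages; refcounts: pp0:2 pp1:2 pp2:1 pp3:1
Op 6: write(P0, v1, 137). refcount(pp1)=2>1 -> COPY to pp4. 5 ppages; refcounts: pp0:2 pp1:1 pp2:1 pp3:1 pp4:1
Op 7: write(P0, v0, 127). refcount(pp0)=2>1 -> COPY to pp5. 6 ppages; refcounts: pp0:1 pp1:1 pp2:1 pp3:1 pp4:1 pp5:1

yes no no yes yes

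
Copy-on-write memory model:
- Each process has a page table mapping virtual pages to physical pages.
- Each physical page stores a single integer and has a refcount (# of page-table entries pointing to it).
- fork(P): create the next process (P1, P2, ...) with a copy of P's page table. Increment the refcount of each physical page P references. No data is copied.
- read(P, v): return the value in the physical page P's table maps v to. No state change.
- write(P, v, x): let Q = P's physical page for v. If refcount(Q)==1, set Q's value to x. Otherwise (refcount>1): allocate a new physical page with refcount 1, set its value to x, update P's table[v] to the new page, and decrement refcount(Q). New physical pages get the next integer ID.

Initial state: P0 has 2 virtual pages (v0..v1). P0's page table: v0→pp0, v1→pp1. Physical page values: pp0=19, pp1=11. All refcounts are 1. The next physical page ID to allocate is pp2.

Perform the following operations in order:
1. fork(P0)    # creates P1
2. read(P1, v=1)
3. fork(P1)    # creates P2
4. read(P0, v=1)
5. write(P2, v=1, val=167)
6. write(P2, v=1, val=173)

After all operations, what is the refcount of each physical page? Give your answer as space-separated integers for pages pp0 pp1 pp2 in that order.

Answer: 3 2 1

Derivation:
Op 1: fork(P0) -> P1. 2 ppages; refcounts: pp0:2 pp1:2
Op 2: read(P1, v1) -> 11. No state change.
Op 3: fork(P1) -> P2. 2 ppages; refcounts: pp0:3 pp1:3
Op 4: read(P0, v1) -> 11. No state change.
Op 5: write(P2, v1, 167). refcount(pp1)=3>1 -> COPY to pp2. 3 ppages; refcounts: pp0:3 pp1:2 pp2:1
Op 6: write(P2, v1, 173). refcount(pp2)=1 -> write in place. 3 ppages; refcounts: pp0:3 pp1:2 pp2:1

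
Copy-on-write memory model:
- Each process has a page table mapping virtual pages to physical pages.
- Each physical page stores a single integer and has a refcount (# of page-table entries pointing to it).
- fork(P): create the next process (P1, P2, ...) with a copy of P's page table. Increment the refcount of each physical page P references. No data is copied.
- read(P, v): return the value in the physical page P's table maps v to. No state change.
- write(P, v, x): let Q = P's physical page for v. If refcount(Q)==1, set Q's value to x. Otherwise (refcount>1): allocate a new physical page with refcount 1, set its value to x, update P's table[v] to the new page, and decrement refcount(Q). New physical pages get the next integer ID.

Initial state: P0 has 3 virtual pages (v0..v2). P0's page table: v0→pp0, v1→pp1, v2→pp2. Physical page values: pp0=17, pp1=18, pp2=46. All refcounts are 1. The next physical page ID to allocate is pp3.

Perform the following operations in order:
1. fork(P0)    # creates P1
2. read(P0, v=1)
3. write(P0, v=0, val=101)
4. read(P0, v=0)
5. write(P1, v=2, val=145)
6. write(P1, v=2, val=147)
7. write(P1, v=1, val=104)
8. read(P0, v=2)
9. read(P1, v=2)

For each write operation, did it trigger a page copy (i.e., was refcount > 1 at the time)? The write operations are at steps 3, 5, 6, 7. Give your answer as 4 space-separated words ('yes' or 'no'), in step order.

Op 1: fork(P0) -> P1. 3 ppages; refcounts: pp0:2 pp1:2 pp2:2
Op 2: read(P0, v1) -> 18. No state change.
Op 3: write(P0, v0, 101). refcount(pp0)=2>1 -> COPY to pp3. 4 ppages; refcounts: pp0:1 pp1:2 pp2:2 pp3:1
Op 4: read(P0, v0) -> 101. No state change.
Op 5: write(P1, v2, 145). refcount(pp2)=2>1 -> COPY to pp4. 5 ppages; refcounts: pp0:1 pp1:2 pp2:1 pp3:1 pp4:1
Op 6: write(P1, v2, 147). refcount(pp4)=1 -> write in place. 5 ppages; refcounts: pp0:1 pp1:2 pp2:1 pp3:1 pp4:1
Op 7: write(P1, v1, 104). refcount(pp1)=2>1 -> COPY to pp5. 6 ppages; refcounts: pp0:1 pp1:1 pp2:1 pp3:1 pp4:1 pp5:1
Op 8: read(P0, v2) -> 46. No state change.
Op 9: read(P1, v2) -> 147. No state change.

yes yes no yes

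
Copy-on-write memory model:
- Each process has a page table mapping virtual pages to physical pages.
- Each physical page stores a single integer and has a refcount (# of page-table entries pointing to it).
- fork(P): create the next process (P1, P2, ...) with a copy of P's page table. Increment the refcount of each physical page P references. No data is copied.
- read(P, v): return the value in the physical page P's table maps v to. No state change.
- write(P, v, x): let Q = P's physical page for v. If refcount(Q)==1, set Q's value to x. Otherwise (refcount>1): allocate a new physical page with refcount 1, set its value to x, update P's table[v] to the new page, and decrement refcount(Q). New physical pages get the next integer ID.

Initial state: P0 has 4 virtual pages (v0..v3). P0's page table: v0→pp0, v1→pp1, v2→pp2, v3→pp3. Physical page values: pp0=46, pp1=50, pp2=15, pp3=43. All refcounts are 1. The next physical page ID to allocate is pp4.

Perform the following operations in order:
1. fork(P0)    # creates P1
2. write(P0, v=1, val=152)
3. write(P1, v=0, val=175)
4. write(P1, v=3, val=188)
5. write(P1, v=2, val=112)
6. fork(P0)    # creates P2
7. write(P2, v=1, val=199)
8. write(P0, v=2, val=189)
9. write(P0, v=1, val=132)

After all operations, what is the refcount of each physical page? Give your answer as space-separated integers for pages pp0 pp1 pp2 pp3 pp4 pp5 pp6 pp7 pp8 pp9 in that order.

Answer: 2 1 1 2 1 1 1 1 1 1

Derivation:
Op 1: fork(P0) -> P1. 4 ppages; refcounts: pp0:2 pp1:2 pp2:2 pp3:2
Op 2: write(P0, v1, 152). refcount(pp1)=2>1 -> COPY to pp4. 5 ppages; refcounts: pp0:2 pp1:1 pp2:2 pp3:2 pp4:1
Op 3: write(P1, v0, 175). refcount(pp0)=2>1 -> COPY to pp5. 6 ppages; refcounts: pp0:1 pp1:1 pp2:2 pp3:2 pp4:1 pp5:1
Op 4: write(P1, v3, 188). refcount(pp3)=2>1 -> COPY to pp6. 7 ppages; refcounts: pp0:1 pp1:1 pp2:2 pp3:1 pp4:1 pp5:1 pp6:1
Op 5: write(P1, v2, 112). refcount(pp2)=2>1 -> COPY to pp7. 8 ppages; refcounts: pp0:1 pp1:1 pp2:1 pp3:1 pp4:1 pp5:1 pp6:1 pp7:1
Op 6: fork(P0) -> P2. 8 ppages; refcounts: pp0:2 pp1:1 pp2:2 pp3:2 pp4:2 pp5:1 pp6:1 pp7:1
Op 7: write(P2, v1, 199). refcount(pp4)=2>1 -> COPY to pp8. 9 ppages; refcounts: pp0:2 pp1:1 pp2:2 pp3:2 pp4:1 pp5:1 pp6:1 pp7:1 pp8:1
Op 8: write(P0, v2, 189). refcount(pp2)=2>1 -> COPY to pp9. 10 ppages; refcounts: pp0:2 pp1:1 pp2:1 pp3:2 pp4:1 pp5:1 pp6:1 pp7:1 pp8:1 pp9:1
Op 9: write(P0, v1, 132). refcount(pp4)=1 -> write in place. 10 ppages; refcounts: pp0:2 pp1:1 pp2:1 pp3:2 pp4:1 pp5:1 pp6:1 pp7:1 pp8:1 pp9:1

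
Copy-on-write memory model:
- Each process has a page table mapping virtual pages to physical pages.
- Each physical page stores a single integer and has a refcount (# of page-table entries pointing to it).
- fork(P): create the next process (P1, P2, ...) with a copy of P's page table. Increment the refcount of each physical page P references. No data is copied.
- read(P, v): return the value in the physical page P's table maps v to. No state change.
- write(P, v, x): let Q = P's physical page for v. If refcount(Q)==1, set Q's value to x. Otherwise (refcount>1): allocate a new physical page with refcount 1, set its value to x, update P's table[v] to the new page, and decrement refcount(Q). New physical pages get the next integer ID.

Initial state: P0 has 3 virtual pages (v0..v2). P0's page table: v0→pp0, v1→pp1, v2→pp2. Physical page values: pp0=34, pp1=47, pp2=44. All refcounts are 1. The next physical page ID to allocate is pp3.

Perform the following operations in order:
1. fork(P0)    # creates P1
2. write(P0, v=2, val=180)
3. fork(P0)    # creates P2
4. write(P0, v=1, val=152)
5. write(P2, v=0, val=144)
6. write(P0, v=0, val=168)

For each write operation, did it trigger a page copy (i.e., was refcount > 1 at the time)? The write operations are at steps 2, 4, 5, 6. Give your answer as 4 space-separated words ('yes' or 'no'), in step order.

Op 1: fork(P0) -> P1. 3 ppages; refcounts: pp0:2 pp1:2 pp2:2
Op 2: write(P0, v2, 180). refcount(pp2)=2>1 -> COPY to pp3. 4 ppages; refcounts: pp0:2 pp1:2 pp2:1 pp3:1
Op 3: fork(P0) -> P2. 4 ppages; refcounts: pp0:3 pp1:3 pp2:1 pp3:2
Op 4: write(P0, v1, 152). refcount(pp1)=3>1 -> COPY to pp4. 5 ppages; refcounts: pp0:3 pp1:2 pp2:1 pp3:2 pp4:1
Op 5: write(P2, v0, 144). refcount(pp0)=3>1 -> COPY to pp5. 6 ppages; refcounts: pp0:2 pp1:2 pp2:1 pp3:2 pp4:1 pp5:1
Op 6: write(P0, v0, 168). refcount(pp0)=2>1 -> COPY to pp6. 7 ppages; refcounts: pp0:1 pp1:2 pp2:1 pp3:2 pp4:1 pp5:1 pp6:1

yes yes yes yes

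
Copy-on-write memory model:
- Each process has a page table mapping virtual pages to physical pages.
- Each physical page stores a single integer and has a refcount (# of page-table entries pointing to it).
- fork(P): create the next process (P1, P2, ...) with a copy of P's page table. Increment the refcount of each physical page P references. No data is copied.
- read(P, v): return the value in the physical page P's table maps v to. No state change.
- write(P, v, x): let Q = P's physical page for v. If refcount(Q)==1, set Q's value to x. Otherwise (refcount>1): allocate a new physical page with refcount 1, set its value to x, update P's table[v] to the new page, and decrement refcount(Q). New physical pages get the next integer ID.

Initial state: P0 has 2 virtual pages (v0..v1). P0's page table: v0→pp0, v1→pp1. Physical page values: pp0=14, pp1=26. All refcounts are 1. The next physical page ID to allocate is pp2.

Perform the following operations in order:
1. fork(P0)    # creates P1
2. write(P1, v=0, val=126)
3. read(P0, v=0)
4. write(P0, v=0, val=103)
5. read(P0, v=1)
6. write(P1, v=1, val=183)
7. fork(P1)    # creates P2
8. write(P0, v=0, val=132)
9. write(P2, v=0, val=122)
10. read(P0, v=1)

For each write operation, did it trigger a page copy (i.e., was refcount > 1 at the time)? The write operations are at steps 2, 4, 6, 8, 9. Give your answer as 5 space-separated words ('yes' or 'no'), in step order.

Op 1: fork(P0) -> P1. 2 ppages; refcounts: pp0:2 pp1:2
Op 2: write(P1, v0, 126). refcount(pp0)=2>1 -> COPY to pp2. 3 ppages; refcounts: pp0:1 pp1:2 pp2:1
Op 3: read(P0, v0) -> 14. No state change.
Op 4: write(P0, v0, 103). refcount(pp0)=1 -> write in place. 3 ppages; refcounts: pp0:1 pp1:2 pp2:1
Op 5: read(P0, v1) -> 26. No state change.
Op 6: write(P1, v1, 183). refcount(pp1)=2>1 -> COPY to pp3. 4 ppages; refcounts: pp0:1 pp1:1 pp2:1 pp3:1
Op 7: fork(P1) -> P2. 4 ppages; refcounts: pp0:1 pp1:1 pp2:2 pp3:2
Op 8: write(P0, v0, 132). refcount(pp0)=1 -> write in place. 4 ppages; refcounts: pp0:1 pp1:1 pp2:2 pp3:2
Op 9: write(P2, v0, 122). refcount(pp2)=2>1 -> COPY to pp4. 5 ppages; refcounts: pp0:1 pp1:1 pp2:1 pp3:2 pp4:1
Op 10: read(P0, v1) -> 26. No state change.

yes no yes no yes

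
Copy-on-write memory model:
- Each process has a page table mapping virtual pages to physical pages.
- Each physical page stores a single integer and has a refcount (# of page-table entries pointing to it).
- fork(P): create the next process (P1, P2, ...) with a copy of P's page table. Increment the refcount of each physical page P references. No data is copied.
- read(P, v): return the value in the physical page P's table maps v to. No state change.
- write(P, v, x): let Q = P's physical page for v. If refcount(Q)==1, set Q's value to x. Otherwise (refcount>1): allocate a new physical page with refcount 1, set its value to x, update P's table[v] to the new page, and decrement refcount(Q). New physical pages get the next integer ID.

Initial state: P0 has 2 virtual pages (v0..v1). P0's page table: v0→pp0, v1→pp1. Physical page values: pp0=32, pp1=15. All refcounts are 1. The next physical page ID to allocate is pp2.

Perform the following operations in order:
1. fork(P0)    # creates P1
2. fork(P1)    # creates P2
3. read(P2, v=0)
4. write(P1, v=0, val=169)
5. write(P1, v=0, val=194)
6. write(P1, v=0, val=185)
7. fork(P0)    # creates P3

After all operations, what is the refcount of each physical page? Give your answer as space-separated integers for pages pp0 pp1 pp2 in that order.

Answer: 3 4 1

Derivation:
Op 1: fork(P0) -> P1. 2 ppages; refcounts: pp0:2 pp1:2
Op 2: fork(P1) -> P2. 2 ppages; refcounts: pp0:3 pp1:3
Op 3: read(P2, v0) -> 32. No state change.
Op 4: write(P1, v0, 169). refcount(pp0)=3>1 -> COPY to pp2. 3 ppages; refcounts: pp0:2 pp1:3 pp2:1
Op 5: write(P1, v0, 194). refcount(pp2)=1 -> write in place. 3 ppages; refcounts: pp0:2 pp1:3 pp2:1
Op 6: write(P1, v0, 185). refcount(pp2)=1 -> write in place. 3 ppages; refcounts: pp0:2 pp1:3 pp2:1
Op 7: fork(P0) -> P3. 3 ppages; refcounts: pp0:3 pp1:4 pp2:1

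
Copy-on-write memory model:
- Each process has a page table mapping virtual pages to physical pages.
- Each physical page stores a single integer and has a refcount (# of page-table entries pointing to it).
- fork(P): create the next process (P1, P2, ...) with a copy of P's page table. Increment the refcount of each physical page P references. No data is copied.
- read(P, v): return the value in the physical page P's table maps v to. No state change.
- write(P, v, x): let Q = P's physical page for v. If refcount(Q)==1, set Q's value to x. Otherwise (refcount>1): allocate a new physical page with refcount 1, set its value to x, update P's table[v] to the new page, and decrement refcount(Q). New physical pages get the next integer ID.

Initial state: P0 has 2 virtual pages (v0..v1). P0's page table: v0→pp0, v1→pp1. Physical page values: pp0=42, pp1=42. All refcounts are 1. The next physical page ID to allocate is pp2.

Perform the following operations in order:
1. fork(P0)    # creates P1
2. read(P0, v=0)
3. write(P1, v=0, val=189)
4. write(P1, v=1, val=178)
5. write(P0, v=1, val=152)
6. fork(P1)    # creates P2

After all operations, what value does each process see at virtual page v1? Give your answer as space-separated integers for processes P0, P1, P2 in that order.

Op 1: fork(P0) -> P1. 2 ppages; refcounts: pp0:2 pp1:2
Op 2: read(P0, v0) -> 42. No state change.
Op 3: write(P1, v0, 189). refcount(pp0)=2>1 -> COPY to pp2. 3 ppages; refcounts: pp0:1 pp1:2 pp2:1
Op 4: write(P1, v1, 178). refcount(pp1)=2>1 -> COPY to pp3. 4 ppages; refcounts: pp0:1 pp1:1 pp2:1 pp3:1
Op 5: write(P0, v1, 152). refcount(pp1)=1 -> write in place. 4 ppages; refcounts: pp0:1 pp1:1 pp2:1 pp3:1
Op 6: fork(P1) -> P2. 4 ppages; refcounts: pp0:1 pp1:1 pp2:2 pp3:2
P0: v1 -> pp1 = 152
P1: v1 -> pp3 = 178
P2: v1 -> pp3 = 178

Answer: 152 178 178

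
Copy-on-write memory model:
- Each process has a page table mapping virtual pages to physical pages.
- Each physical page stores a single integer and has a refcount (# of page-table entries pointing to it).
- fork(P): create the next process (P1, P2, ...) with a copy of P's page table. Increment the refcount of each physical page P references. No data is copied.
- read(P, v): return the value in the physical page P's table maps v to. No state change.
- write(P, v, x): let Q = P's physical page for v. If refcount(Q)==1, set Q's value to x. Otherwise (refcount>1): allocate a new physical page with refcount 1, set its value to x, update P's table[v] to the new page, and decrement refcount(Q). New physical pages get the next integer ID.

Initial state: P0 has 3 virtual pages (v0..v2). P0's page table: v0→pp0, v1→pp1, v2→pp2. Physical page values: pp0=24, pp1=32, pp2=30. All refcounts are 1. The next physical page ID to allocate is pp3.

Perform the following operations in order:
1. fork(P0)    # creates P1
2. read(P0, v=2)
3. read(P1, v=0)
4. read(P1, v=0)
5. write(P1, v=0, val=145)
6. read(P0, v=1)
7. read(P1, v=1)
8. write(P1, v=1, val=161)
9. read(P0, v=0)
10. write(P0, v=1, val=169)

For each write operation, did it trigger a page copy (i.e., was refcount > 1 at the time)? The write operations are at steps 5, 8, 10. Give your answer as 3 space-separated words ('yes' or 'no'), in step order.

Op 1: fork(P0) -> P1. 3 ppages; refcounts: pp0:2 pp1:2 pp2:2
Op 2: read(P0, v2) -> 30. No state change.
Op 3: read(P1, v0) -> 24. No state change.
Op 4: read(P1, v0) -> 24. No state change.
Op 5: write(P1, v0, 145). refcount(pp0)=2>1 -> COPY to pp3. 4 ppages; refcounts: pp0:1 pp1:2 pp2:2 pp3:1
Op 6: read(P0, v1) -> 32. No state change.
Op 7: read(P1, v1) -> 32. No state change.
Op 8: write(P1, v1, 161). refcount(pp1)=2>1 -> COPY to pp4. 5 ppages; refcounts: pp0:1 pp1:1 pp2:2 pp3:1 pp4:1
Op 9: read(P0, v0) -> 24. No state change.
Op 10: write(P0, v1, 169). refcount(pp1)=1 -> write in place. 5 ppages; refcounts: pp0:1 pp1:1 pp2:2 pp3:1 pp4:1

yes yes no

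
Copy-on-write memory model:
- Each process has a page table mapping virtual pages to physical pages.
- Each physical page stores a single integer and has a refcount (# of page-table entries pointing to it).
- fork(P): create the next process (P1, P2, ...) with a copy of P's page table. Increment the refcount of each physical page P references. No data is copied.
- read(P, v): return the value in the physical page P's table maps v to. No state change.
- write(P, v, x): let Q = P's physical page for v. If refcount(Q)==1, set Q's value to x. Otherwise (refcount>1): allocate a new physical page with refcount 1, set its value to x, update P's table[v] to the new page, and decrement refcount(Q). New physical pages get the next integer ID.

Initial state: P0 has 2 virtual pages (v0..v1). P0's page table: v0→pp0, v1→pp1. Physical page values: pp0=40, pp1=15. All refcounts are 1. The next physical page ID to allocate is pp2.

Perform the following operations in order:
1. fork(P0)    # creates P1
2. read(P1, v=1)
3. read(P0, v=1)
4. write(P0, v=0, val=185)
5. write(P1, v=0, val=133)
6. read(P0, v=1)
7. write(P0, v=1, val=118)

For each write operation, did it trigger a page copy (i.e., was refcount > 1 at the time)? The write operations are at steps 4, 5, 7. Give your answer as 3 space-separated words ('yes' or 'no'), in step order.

Op 1: fork(P0) -> P1. 2 ppages; refcounts: pp0:2 pp1:2
Op 2: read(P1, v1) -> 15. No state change.
Op 3: read(P0, v1) -> 15. No state change.
Op 4: write(P0, v0, 185). refcount(pp0)=2>1 -> COPY to pp2. 3 ppages; refcounts: pp0:1 pp1:2 pp2:1
Op 5: write(P1, v0, 133). refcount(pp0)=1 -> write in place. 3 ppages; refcounts: pp0:1 pp1:2 pp2:1
Op 6: read(P0, v1) -> 15. No state change.
Op 7: write(P0, v1, 118). refcount(pp1)=2>1 -> COPY to pp3. 4 ppages; refcounts: pp0:1 pp1:1 pp2:1 pp3:1

yes no yes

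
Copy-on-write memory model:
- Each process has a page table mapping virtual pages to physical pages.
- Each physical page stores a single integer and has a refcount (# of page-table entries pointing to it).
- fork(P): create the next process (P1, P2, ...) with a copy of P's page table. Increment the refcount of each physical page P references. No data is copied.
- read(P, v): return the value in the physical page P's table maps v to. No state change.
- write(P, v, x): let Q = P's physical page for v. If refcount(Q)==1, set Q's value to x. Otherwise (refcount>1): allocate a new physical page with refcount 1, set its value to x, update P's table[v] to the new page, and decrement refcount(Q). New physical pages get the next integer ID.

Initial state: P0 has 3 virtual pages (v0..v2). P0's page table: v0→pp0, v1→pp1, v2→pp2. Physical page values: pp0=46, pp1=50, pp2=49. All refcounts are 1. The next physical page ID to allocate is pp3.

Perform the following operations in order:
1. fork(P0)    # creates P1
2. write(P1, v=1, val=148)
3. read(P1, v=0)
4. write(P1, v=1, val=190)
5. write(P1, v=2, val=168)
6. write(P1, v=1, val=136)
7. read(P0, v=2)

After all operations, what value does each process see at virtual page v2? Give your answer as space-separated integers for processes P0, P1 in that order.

Answer: 49 168

Derivation:
Op 1: fork(P0) -> P1. 3 ppages; refcounts: pp0:2 pp1:2 pp2:2
Op 2: write(P1, v1, 148). refcount(pp1)=2>1 -> COPY to pp3. 4 ppages; refcounts: pp0:2 pp1:1 pp2:2 pp3:1
Op 3: read(P1, v0) -> 46. No state change.
Op 4: write(P1, v1, 190). refcount(pp3)=1 -> write in place. 4 ppages; refcounts: pp0:2 pp1:1 pp2:2 pp3:1
Op 5: write(P1, v2, 168). refcount(pp2)=2>1 -> COPY to pp4. 5 ppages; refcounts: pp0:2 pp1:1 pp2:1 pp3:1 pp4:1
Op 6: write(P1, v1, 136). refcount(pp3)=1 -> write in place. 5 ppages; refcounts: pp0:2 pp1:1 pp2:1 pp3:1 pp4:1
Op 7: read(P0, v2) -> 49. No state change.
P0: v2 -> pp2 = 49
P1: v2 -> pp4 = 168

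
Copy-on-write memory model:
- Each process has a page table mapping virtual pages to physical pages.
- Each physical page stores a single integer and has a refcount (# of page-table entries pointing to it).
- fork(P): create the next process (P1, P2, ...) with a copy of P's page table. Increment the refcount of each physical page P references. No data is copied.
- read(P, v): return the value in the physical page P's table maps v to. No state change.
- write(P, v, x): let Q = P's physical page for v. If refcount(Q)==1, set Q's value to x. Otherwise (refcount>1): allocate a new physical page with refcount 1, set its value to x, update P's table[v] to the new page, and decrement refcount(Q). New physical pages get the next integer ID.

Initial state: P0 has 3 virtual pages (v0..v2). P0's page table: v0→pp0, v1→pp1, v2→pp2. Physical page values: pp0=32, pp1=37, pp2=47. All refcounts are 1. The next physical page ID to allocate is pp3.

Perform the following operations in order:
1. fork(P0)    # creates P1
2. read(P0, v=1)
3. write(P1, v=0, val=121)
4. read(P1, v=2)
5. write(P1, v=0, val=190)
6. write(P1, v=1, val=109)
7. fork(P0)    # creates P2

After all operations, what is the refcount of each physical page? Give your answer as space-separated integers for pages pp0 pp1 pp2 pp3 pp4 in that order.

Op 1: fork(P0) -> P1. 3 ppages; refcounts: pp0:2 pp1:2 pp2:2
Op 2: read(P0, v1) -> 37. No state change.
Op 3: write(P1, v0, 121). refcount(pp0)=2>1 -> COPY to pp3. 4 ppages; refcounts: pp0:1 pp1:2 pp2:2 pp3:1
Op 4: read(P1, v2) -> 47. No state change.
Op 5: write(P1, v0, 190). refcount(pp3)=1 -> write in place. 4 ppages; refcounts: pp0:1 pp1:2 pp2:2 pp3:1
Op 6: write(P1, v1, 109). refcount(pp1)=2>1 -> COPY to pp4. 5 ppages; refcounts: pp0:1 pp1:1 pp2:2 pp3:1 pp4:1
Op 7: fork(P0) -> P2. 5 ppages; refcounts: pp0:2 pp1:2 pp2:3 pp3:1 pp4:1

Answer: 2 2 3 1 1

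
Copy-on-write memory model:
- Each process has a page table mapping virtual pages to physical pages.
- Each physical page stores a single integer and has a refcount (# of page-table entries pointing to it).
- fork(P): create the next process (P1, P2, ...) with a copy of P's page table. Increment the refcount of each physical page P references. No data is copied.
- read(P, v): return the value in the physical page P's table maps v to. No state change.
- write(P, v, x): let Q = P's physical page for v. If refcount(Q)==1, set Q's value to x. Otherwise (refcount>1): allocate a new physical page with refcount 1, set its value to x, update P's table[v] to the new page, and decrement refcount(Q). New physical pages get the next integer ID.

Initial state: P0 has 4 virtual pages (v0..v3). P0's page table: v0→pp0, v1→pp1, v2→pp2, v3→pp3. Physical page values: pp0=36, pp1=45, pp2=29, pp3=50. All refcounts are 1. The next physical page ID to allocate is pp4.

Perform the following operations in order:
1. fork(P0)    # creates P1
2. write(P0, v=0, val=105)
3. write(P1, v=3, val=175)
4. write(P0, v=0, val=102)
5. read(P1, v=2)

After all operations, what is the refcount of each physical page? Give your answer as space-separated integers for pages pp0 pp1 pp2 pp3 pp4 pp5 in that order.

Answer: 1 2 2 1 1 1

Derivation:
Op 1: fork(P0) -> P1. 4 ppages; refcounts: pp0:2 pp1:2 pp2:2 pp3:2
Op 2: write(P0, v0, 105). refcount(pp0)=2>1 -> COPY to pp4. 5 ppages; refcounts: pp0:1 pp1:2 pp2:2 pp3:2 pp4:1
Op 3: write(P1, v3, 175). refcount(pp3)=2>1 -> COPY to pp5. 6 ppages; refcounts: pp0:1 pp1:2 pp2:2 pp3:1 pp4:1 pp5:1
Op 4: write(P0, v0, 102). refcount(pp4)=1 -> write in place. 6 ppages; refcounts: pp0:1 pp1:2 pp2:2 pp3:1 pp4:1 pp5:1
Op 5: read(P1, v2) -> 29. No state change.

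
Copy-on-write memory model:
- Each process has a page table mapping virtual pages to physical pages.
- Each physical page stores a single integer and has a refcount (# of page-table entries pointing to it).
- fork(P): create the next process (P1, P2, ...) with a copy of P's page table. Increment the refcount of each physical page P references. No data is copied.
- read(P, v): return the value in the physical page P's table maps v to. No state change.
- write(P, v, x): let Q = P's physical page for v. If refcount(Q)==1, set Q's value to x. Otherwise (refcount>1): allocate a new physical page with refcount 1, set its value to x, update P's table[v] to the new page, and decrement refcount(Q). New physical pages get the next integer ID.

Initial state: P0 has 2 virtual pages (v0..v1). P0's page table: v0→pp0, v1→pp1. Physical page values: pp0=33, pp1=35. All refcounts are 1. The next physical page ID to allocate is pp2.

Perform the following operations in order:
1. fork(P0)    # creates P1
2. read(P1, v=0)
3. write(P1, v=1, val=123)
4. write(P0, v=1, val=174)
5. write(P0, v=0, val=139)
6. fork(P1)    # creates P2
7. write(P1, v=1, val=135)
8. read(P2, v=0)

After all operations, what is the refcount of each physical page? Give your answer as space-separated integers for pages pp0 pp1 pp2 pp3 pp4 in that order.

Op 1: fork(P0) -> P1. 2 ppages; refcounts: pp0:2 pp1:2
Op 2: read(P1, v0) -> 33. No state change.
Op 3: write(P1, v1, 123). refcount(pp1)=2>1 -> COPY to pp2. 3 ppages; refcounts: pp0:2 pp1:1 pp2:1
Op 4: write(P0, v1, 174). refcount(pp1)=1 -> write in place. 3 ppages; refcounts: pp0:2 pp1:1 pp2:1
Op 5: write(P0, v0, 139). refcount(pp0)=2>1 -> COPY to pp3. 4 ppages; refcounts: pp0:1 pp1:1 pp2:1 pp3:1
Op 6: fork(P1) -> P2. 4 ppages; refcounts: pp0:2 pp1:1 pp2:2 pp3:1
Op 7: write(P1, v1, 135). refcount(pp2)=2>1 -> COPY to pp4. 5 ppages; refcounts: pp0:2 pp1:1 pp2:1 pp3:1 pp4:1
Op 8: read(P2, v0) -> 33. No state change.

Answer: 2 1 1 1 1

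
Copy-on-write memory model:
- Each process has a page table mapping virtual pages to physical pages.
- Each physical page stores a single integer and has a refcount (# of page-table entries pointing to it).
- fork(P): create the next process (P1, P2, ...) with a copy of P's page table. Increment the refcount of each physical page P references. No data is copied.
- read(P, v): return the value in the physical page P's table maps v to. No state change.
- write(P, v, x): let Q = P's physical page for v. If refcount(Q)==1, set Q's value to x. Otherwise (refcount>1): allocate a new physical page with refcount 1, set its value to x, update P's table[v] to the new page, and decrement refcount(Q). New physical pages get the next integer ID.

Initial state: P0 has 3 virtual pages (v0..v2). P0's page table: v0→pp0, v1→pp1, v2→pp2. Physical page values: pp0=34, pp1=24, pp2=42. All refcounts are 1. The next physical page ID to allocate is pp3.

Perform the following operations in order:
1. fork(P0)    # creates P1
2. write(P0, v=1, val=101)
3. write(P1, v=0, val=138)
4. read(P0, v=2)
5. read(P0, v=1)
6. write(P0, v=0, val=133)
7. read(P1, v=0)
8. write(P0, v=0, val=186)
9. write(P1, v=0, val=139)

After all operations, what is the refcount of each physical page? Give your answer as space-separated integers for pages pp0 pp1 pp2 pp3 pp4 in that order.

Op 1: fork(P0) -> P1. 3 ppages; refcounts: pp0:2 pp1:2 pp2:2
Op 2: write(P0, v1, 101). refcount(pp1)=2>1 -> COPY to pp3. 4 ppages; refcounts: pp0:2 pp1:1 pp2:2 pp3:1
Op 3: write(P1, v0, 138). refcount(pp0)=2>1 -> COPY to pp4. 5 ppages; refcounts: pp0:1 pp1:1 pp2:2 pp3:1 pp4:1
Op 4: read(P0, v2) -> 42. No state change.
Op 5: read(P0, v1) -> 101. No state change.
Op 6: write(P0, v0, 133). refcount(pp0)=1 -> write in place. 5 ppages; refcounts: pp0:1 pp1:1 pp2:2 pp3:1 pp4:1
Op 7: read(P1, v0) -> 138. No state change.
Op 8: write(P0, v0, 186). refcount(pp0)=1 -> write in place. 5 ppages; refcounts: pp0:1 pp1:1 pp2:2 pp3:1 pp4:1
Op 9: write(P1, v0, 139). refcount(pp4)=1 -> write in place. 5 ppages; refcounts: pp0:1 pp1:1 pp2:2 pp3:1 pp4:1

Answer: 1 1 2 1 1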